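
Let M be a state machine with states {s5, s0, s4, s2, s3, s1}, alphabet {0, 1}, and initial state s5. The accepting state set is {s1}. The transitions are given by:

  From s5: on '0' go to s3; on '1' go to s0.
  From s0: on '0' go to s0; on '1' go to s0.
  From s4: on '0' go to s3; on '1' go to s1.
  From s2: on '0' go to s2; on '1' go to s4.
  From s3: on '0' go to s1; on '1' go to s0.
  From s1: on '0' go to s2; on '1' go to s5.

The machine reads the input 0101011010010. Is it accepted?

No

s5 → s3 → s0 → s0 → s0 → s0 → s0 → s0 → s0 → s0 → s0 → s0 → s0 → s0
End state s0 is not accepting.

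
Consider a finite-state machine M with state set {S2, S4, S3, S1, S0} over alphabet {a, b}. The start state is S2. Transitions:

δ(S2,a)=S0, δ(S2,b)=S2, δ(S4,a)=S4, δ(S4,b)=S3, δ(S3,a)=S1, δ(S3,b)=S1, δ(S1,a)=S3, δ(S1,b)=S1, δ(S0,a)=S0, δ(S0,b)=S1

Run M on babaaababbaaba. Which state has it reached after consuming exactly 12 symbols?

S1

start at S2
read 'b': S2 → S2
read 'a': S2 → S0
read 'b': S0 → S1
read 'a': S1 → S3
read 'a': S3 → S1
read 'a': S1 → S3
read 'b': S3 → S1
read 'a': S1 → S3
read 'b': S3 → S1
read 'b': S1 → S1
read 'a': S1 → S3
read 'a': S3 → S1
After 12 symbols: S1.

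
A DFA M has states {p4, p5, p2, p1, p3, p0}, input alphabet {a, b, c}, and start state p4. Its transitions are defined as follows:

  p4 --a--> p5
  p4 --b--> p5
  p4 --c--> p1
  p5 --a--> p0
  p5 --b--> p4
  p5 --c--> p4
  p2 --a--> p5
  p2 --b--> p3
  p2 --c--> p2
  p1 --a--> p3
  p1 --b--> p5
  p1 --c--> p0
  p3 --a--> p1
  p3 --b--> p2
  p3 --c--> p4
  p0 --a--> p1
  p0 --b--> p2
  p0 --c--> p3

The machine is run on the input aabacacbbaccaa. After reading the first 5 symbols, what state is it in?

p4

Trace: p4 -a-> p5 -a-> p0 -b-> p2 -a-> p5 -c-> p4
After 5 symbols: p4.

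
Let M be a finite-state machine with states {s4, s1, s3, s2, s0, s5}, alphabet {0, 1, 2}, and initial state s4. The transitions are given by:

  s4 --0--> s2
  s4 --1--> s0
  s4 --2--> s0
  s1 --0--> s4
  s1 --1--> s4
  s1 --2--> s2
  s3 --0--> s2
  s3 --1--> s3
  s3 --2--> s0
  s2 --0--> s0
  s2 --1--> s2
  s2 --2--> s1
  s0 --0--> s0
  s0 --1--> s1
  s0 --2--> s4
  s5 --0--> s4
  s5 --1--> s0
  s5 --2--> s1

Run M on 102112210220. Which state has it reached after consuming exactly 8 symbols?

s4

s4 → s0 → s0 → s4 → s0 → s1 → s2 → s1 → s4
After 8 symbols: s4.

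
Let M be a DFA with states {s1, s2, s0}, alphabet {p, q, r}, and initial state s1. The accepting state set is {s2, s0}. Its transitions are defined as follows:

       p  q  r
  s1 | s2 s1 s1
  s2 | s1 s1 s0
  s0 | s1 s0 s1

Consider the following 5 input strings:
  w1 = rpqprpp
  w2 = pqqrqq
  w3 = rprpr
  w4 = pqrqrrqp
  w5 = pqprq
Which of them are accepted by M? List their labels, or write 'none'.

w1, w4, w5

w1: s1 → s1 → s2 → s1 → s2 → s0 → s1 → s2  → end s2, accepted
w2: s1 → s2 → s1 → s1 → s1 → s1 → s1  → end s1, rejected
w3: s1 → s1 → s2 → s0 → s1 → s1  → end s1, rejected
w4: s1 → s2 → s1 → s1 → s1 → s1 → s1 → s1 → s2  → end s2, accepted
w5: s1 → s2 → s1 → s2 → s0 → s0  → end s0, accepted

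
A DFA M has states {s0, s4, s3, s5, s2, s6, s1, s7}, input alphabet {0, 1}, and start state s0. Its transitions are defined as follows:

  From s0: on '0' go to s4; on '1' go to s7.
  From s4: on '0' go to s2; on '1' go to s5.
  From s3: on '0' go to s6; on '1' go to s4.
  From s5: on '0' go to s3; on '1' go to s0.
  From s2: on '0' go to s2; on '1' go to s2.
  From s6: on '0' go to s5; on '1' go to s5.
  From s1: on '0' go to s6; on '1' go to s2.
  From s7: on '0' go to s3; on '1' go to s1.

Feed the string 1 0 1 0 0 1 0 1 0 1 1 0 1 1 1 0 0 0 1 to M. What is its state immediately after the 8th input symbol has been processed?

s0 → s7 → s3 → s4 → s2 → s2 → s2 → s2 → s2
After 8 symbols: s2.

s2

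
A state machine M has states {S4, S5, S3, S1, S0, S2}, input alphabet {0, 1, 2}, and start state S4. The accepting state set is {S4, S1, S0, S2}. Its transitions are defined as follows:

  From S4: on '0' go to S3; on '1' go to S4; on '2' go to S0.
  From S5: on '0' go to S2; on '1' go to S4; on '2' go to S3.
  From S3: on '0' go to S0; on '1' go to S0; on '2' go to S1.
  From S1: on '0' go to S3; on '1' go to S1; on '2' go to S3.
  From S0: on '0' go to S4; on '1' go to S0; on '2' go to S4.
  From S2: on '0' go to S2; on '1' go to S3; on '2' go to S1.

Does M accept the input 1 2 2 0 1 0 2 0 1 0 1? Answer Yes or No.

Trace: S4 -1-> S4 -2-> S0 -2-> S4 -0-> S3 -1-> S0 -0-> S4 -2-> S0 -0-> S4 -1-> S4 -0-> S3 -1-> S0
End state S0 is accepting.

Yes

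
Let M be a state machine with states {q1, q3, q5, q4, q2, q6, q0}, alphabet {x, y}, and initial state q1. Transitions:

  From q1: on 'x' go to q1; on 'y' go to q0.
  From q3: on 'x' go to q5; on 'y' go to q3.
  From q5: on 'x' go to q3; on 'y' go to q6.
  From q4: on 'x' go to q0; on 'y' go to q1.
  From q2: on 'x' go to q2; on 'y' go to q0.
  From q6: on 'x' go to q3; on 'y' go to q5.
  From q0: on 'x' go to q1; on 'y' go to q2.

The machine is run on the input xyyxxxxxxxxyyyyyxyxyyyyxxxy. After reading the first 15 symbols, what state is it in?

Trace: q1 -x-> q1 -y-> q0 -y-> q2 -x-> q2 -x-> q2 -x-> q2 -x-> q2 -x-> q2 -x-> q2 -x-> q2 -x-> q2 -y-> q0 -y-> q2 -y-> q0 -y-> q2
After 15 symbols: q2.

q2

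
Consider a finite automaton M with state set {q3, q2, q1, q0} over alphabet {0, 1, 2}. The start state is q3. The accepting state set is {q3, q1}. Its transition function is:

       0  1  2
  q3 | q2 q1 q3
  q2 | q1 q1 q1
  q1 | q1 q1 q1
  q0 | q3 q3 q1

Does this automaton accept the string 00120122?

Yes

Trace: q3 -0-> q2 -0-> q1 -1-> q1 -2-> q1 -0-> q1 -1-> q1 -2-> q1 -2-> q1
End state q1 is accepting.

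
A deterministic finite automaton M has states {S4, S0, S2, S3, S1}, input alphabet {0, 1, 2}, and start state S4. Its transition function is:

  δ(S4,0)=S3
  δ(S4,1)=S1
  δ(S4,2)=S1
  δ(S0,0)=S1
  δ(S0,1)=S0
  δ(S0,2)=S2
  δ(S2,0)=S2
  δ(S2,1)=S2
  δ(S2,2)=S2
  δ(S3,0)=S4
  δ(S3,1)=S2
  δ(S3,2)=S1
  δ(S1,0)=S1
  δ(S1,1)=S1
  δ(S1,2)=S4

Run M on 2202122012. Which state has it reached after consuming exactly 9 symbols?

Trace: S4 -2-> S1 -2-> S4 -0-> S3 -2-> S1 -1-> S1 -2-> S4 -2-> S1 -0-> S1 -1-> S1
After 9 symbols: S1.

S1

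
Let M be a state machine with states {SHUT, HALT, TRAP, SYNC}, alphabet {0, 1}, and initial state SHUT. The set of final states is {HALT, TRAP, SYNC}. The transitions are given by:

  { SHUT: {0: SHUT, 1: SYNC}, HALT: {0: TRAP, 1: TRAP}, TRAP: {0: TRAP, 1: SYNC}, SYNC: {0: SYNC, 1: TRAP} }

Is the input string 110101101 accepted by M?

Yes

start at SHUT
read '1': SHUT → SYNC
read '1': SYNC → TRAP
read '0': TRAP → TRAP
read '1': TRAP → SYNC
read '0': SYNC → SYNC
read '1': SYNC → TRAP
read '1': TRAP → SYNC
read '0': SYNC → SYNC
read '1': SYNC → TRAP
End state TRAP is accepting.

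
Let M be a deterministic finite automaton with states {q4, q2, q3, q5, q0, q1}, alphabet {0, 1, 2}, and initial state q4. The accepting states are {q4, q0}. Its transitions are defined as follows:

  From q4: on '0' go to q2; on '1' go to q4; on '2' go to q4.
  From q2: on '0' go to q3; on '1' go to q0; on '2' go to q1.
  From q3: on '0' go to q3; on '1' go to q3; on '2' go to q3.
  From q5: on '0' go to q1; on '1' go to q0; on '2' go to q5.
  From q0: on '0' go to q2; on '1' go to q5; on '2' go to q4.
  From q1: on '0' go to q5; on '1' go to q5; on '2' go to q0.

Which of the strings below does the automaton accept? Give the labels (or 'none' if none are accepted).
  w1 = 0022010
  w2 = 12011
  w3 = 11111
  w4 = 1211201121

w3, w4

w1: q4 → q2 → q3 → q3 → q3 → q3 → q3 → q3  → end q3, rejected
w2: q4 → q4 → q4 → q2 → q0 → q5  → end q5, rejected
w3: q4 → q4 → q4 → q4 → q4 → q4  → end q4, accepted
w4: q4 → q4 → q4 → q4 → q4 → q4 → q2 → q0 → q5 → q5 → q0  → end q0, accepted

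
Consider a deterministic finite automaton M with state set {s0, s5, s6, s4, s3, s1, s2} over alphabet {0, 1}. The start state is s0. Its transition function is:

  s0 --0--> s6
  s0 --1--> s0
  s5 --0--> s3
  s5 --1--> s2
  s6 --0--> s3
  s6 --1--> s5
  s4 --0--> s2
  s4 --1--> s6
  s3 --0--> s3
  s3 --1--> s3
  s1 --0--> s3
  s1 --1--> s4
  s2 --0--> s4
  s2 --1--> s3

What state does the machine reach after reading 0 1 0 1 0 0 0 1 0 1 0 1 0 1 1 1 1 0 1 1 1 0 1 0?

s3

start at s0
read '0': s0 → s6
read '1': s6 → s5
read '0': s5 → s3
read '1': s3 → s3
read '0': s3 → s3
read '0': s3 → s3
read '0': s3 → s3
read '1': s3 → s3
read '0': s3 → s3
read '1': s3 → s3
read '0': s3 → s3
read '1': s3 → s3
read '0': s3 → s3
read '1': s3 → s3
read '1': s3 → s3
read '1': s3 → s3
read '1': s3 → s3
read '0': s3 → s3
read '1': s3 → s3
read '1': s3 → s3
read '1': s3 → s3
read '0': s3 → s3
read '1': s3 → s3
read '0': s3 → s3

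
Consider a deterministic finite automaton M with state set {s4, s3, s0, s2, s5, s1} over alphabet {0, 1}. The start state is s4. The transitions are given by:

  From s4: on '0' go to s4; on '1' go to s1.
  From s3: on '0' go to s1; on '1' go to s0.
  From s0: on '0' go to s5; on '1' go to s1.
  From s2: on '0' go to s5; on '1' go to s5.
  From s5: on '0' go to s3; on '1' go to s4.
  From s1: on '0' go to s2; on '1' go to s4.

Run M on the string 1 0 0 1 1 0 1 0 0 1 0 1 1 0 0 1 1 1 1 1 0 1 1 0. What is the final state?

start at s4
read '1': s4 → s1
read '0': s1 → s2
read '0': s2 → s5
read '1': s5 → s4
read '1': s4 → s1
read '0': s1 → s2
read '1': s2 → s5
read '0': s5 → s3
read '0': s3 → s1
read '1': s1 → s4
read '0': s4 → s4
read '1': s4 → s1
read '1': s1 → s4
read '0': s4 → s4
read '0': s4 → s4
read '1': s4 → s1
read '1': s1 → s4
read '1': s4 → s1
read '1': s1 → s4
read '1': s4 → s1
read '0': s1 → s2
read '1': s2 → s5
read '1': s5 → s4
read '0': s4 → s4

s4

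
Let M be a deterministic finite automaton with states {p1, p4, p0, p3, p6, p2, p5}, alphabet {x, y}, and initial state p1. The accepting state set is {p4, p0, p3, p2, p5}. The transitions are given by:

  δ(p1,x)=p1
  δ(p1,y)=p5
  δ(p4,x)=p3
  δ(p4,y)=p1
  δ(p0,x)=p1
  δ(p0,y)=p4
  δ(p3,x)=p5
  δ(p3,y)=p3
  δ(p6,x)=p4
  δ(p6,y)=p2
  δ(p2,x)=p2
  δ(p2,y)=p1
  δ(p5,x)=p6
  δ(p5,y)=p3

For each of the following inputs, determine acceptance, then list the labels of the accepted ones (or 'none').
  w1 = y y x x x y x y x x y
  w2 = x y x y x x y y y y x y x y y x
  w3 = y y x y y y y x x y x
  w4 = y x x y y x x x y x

w2, w3, w4

w1: p1 → p5 → p3 → p5 → p6 → p4 → p1 → p1 → p5 → p6 → p4 → p1  → end p1, rejected
w2: p1 → p1 → p5 → p6 → p2 → p2 → p2 → p1 → p5 → p3 → p3 → p5 → p3 → p5 → p3 → p3 → p5  → end p5, accepted
w3: p1 → p5 → p3 → p5 → p3 → p3 → p3 → p3 → p5 → p6 → p2 → p2  → end p2, accepted
w4: p1 → p5 → p6 → p4 → p1 → p5 → p6 → p4 → p3 → p3 → p5  → end p5, accepted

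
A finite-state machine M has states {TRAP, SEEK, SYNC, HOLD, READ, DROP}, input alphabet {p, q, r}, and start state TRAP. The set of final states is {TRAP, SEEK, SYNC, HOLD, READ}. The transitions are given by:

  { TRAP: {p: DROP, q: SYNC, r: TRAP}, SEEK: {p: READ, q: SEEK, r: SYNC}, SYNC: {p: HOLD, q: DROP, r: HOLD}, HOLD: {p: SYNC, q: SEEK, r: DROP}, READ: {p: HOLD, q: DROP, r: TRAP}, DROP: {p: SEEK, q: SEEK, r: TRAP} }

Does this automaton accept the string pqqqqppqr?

Yes

TRAP → DROP → SEEK → SEEK → SEEK → SEEK → READ → HOLD → SEEK → SYNC
End state SYNC is accepting.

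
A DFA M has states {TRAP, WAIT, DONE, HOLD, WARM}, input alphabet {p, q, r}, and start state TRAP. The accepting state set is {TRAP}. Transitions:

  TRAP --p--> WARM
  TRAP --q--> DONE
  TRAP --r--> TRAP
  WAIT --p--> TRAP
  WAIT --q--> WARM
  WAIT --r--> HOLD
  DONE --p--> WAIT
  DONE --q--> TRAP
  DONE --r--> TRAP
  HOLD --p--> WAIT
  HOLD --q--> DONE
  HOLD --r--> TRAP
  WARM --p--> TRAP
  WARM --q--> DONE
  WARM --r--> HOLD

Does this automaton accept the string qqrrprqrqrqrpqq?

Yes

Trace: TRAP -q-> DONE -q-> TRAP -r-> TRAP -r-> TRAP -p-> WARM -r-> HOLD -q-> DONE -r-> TRAP -q-> DONE -r-> TRAP -q-> DONE -r-> TRAP -p-> WARM -q-> DONE -q-> TRAP
End state TRAP is accepting.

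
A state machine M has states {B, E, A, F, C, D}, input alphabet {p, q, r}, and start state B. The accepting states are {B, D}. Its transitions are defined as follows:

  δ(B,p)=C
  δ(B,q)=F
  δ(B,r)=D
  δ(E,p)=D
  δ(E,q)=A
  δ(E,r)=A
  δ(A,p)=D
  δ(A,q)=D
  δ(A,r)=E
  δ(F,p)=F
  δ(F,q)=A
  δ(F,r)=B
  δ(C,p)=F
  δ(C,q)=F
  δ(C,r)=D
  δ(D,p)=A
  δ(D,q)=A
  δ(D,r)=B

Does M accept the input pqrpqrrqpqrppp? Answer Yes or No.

Trace: B -p-> C -q-> F -r-> B -p-> C -q-> F -r-> B -r-> D -q-> A -p-> D -q-> A -r-> E -p-> D -p-> A -p-> D
End state D is accepting.

Yes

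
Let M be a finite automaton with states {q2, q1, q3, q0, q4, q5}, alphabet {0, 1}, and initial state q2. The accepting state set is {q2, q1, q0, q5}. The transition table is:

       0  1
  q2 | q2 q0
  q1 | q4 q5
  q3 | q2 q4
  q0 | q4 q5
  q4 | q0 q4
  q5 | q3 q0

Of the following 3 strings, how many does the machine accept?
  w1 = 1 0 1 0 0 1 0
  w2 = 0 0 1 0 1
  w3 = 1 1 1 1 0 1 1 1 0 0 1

1

w1: Trace: q2 -1-> q0 -0-> q4 -1-> q4 -0-> q0 -0-> q4 -1-> q4 -0-> q0  → end q0, accepted
w2: Trace: q2 -0-> q2 -0-> q2 -1-> q0 -0-> q4 -1-> q4  → end q4, rejected
w3: Trace: q2 -1-> q0 -1-> q5 -1-> q0 -1-> q5 -0-> q3 -1-> q4 -1-> q4 -1-> q4 -0-> q0 -0-> q4 -1-> q4  → end q4, rejected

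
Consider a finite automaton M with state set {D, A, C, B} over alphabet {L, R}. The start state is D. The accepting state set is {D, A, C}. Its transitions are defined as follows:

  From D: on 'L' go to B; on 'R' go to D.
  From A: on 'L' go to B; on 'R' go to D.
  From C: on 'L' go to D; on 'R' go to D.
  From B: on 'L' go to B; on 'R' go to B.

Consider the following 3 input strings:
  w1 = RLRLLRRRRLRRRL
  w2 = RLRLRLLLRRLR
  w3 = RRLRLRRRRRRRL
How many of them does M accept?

0

w1:
  start at D
  read 'R': D → D
  read 'L': D → B
  read 'R': B → B
  read 'L': B → B
  read 'L': B → B
  read 'R': B → B
  read 'R': B → B
  read 'R': B → B
  read 'R': B → B
  read 'L': B → B
  read 'R': B → B
  read 'R': B → B
  read 'R': B → B
  read 'L': B → B
  end B, rejected
w2:
  start at D
  read 'R': D → D
  read 'L': D → B
  read 'R': B → B
  read 'L': B → B
  read 'R': B → B
  read 'L': B → B
  read 'L': B → B
  read 'L': B → B
  read 'R': B → B
  read 'R': B → B
  read 'L': B → B
  read 'R': B → B
  end B, rejected
w3:
  start at D
  read 'R': D → D
  read 'R': D → D
  read 'L': D → B
  read 'R': B → B
  read 'L': B → B
  read 'R': B → B
  read 'R': B → B
  read 'R': B → B
  read 'R': B → B
  read 'R': B → B
  read 'R': B → B
  read 'R': B → B
  read 'L': B → B
  end B, rejected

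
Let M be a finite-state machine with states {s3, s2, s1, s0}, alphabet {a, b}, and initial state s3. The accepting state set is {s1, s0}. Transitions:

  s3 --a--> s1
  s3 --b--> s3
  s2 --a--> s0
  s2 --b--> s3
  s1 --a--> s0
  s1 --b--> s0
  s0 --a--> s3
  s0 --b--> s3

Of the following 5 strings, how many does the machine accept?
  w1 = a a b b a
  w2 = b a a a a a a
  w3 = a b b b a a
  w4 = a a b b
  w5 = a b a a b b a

w1: Trace: s3 -a-> s1 -a-> s0 -b-> s3 -b-> s3 -a-> s1  → end s1, accepted
w2: Trace: s3 -b-> s3 -a-> s1 -a-> s0 -a-> s3 -a-> s1 -a-> s0 -a-> s3  → end s3, rejected
w3: Trace: s3 -a-> s1 -b-> s0 -b-> s3 -b-> s3 -a-> s1 -a-> s0  → end s0, accepted
w4: Trace: s3 -a-> s1 -a-> s0 -b-> s3 -b-> s3  → end s3, rejected
w5: Trace: s3 -a-> s1 -b-> s0 -a-> s3 -a-> s1 -b-> s0 -b-> s3 -a-> s1  → end s1, accepted

3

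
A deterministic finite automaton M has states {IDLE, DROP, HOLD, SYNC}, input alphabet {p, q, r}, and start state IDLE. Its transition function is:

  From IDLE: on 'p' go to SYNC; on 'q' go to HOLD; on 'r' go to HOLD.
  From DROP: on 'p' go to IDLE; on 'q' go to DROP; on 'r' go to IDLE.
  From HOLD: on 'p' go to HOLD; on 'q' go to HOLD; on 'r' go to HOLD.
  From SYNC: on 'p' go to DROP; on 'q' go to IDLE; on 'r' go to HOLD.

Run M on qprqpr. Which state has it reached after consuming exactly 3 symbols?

HOLD

Trace: IDLE -q-> HOLD -p-> HOLD -r-> HOLD
After 3 symbols: HOLD.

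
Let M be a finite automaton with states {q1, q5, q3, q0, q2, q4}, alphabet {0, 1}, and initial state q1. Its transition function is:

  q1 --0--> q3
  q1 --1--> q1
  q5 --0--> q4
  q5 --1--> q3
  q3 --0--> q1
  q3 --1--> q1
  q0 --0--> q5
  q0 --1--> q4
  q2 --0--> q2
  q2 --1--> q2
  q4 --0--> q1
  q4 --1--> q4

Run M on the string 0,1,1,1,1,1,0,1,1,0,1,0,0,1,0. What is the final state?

q1 → q3 → q1 → q1 → q1 → q1 → q1 → q3 → q1 → q1 → q3 → q1 → q3 → q1 → q1 → q3

q3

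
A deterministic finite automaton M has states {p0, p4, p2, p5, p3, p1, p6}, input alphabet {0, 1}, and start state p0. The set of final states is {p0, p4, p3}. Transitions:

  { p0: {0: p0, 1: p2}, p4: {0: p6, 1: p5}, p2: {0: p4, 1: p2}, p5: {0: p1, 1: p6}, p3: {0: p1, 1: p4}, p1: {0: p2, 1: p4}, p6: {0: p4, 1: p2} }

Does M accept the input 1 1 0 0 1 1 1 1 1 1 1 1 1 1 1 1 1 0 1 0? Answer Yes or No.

No

start at p0
read '1': p0 → p2
read '1': p2 → p2
read '0': p2 → p4
read '0': p4 → p6
read '1': p6 → p2
read '1': p2 → p2
read '1': p2 → p2
read '1': p2 → p2
read '1': p2 → p2
read '1': p2 → p2
read '1': p2 → p2
read '1': p2 → p2
read '1': p2 → p2
read '1': p2 → p2
read '1': p2 → p2
read '1': p2 → p2
read '1': p2 → p2
read '0': p2 → p4
read '1': p4 → p5
read '0': p5 → p1
End state p1 is not accepting.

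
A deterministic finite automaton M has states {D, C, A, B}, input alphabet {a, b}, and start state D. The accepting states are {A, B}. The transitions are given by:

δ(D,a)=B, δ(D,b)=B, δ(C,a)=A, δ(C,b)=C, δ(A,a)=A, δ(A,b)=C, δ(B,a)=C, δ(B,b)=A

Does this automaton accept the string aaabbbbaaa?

start at D
read 'a': D → B
read 'a': B → C
read 'a': C → A
read 'b': A → C
read 'b': C → C
read 'b': C → C
read 'b': C → C
read 'a': C → A
read 'a': A → A
read 'a': A → A
End state A is accepting.

Yes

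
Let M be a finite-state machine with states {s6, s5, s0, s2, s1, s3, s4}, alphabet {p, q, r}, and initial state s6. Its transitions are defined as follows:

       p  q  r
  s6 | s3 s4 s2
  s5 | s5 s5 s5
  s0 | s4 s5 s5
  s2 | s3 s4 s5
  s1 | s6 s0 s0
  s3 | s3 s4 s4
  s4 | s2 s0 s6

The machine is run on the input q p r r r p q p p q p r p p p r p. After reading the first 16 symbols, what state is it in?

s5

s6 → s4 → s2 → s5 → s5 → s5 → s5 → s5 → s5 → s5 → s5 → s5 → s5 → s5 → s5 → s5 → s5
After 16 symbols: s5.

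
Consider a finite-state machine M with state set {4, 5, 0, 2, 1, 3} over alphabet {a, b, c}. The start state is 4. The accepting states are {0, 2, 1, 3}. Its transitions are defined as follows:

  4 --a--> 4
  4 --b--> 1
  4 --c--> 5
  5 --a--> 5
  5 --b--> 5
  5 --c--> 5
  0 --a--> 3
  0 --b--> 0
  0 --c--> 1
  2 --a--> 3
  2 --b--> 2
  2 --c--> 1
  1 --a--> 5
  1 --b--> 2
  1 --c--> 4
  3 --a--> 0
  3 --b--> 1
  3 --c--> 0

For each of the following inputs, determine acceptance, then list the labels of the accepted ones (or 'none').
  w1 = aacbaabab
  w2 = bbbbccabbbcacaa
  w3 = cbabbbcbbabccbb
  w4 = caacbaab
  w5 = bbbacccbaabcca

none

w1: 4 → 4 → 4 → 5 → 5 → 5 → 5 → 5 → 5 → 5  → end 5, rejected
w2: 4 → 1 → 2 → 2 → 2 → 1 → 4 → 4 → 1 → 2 → 2 → 1 → 5 → 5 → 5 → 5  → end 5, rejected
w3: 4 → 5 → 5 → 5 → 5 → 5 → 5 → 5 → 5 → 5 → 5 → 5 → 5 → 5 → 5 → 5  → end 5, rejected
w4: 4 → 5 → 5 → 5 → 5 → 5 → 5 → 5 → 5  → end 5, rejected
w5: 4 → 1 → 2 → 2 → 3 → 0 → 1 → 4 → 1 → 5 → 5 → 5 → 5 → 5 → 5  → end 5, rejected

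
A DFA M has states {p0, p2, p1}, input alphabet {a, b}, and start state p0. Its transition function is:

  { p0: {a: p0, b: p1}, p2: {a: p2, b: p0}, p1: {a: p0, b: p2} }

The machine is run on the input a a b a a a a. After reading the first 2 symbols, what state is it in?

p0

start at p0
read 'a': p0 → p0
read 'a': p0 → p0
After 2 symbols: p0.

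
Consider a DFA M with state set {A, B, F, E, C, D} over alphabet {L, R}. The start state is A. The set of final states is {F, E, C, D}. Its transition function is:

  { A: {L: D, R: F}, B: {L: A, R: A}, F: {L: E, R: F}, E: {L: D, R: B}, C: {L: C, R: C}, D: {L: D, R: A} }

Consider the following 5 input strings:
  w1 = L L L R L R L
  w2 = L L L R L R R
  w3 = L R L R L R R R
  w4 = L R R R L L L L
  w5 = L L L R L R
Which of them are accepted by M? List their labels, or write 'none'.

w1: A → D → D → D → A → D → A → D  → end D, accepted
w2: A → D → D → D → A → D → A → F  → end F, accepted
w3: A → D → A → D → A → D → A → F → F  → end F, accepted
w4: A → D → A → F → F → E → D → D → D  → end D, accepted
w5: A → D → D → D → A → D → A  → end A, rejected

w1, w2, w3, w4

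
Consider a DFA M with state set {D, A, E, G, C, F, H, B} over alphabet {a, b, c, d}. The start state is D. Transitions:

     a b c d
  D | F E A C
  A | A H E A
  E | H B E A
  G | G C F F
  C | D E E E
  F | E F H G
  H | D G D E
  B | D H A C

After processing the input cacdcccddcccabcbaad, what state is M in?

D → A → A → E → A → E → E → E → A → A → E → E → E → H → G → F → F → E → H → E

E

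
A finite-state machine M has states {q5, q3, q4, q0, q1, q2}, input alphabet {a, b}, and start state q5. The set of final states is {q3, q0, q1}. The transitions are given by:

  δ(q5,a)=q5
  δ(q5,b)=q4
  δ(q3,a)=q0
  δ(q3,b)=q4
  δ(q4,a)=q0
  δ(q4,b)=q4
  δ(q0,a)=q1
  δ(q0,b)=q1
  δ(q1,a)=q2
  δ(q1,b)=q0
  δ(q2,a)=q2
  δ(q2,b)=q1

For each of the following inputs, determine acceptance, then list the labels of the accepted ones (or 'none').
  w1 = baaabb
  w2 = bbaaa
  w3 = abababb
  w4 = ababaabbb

w1, w3, w4

w1: Trace: q5 -b-> q4 -a-> q0 -a-> q1 -a-> q2 -b-> q1 -b-> q0  → end q0, accepted
w2: Trace: q5 -b-> q4 -b-> q4 -a-> q0 -a-> q1 -a-> q2  → end q2, rejected
w3: Trace: q5 -a-> q5 -b-> q4 -a-> q0 -b-> q1 -a-> q2 -b-> q1 -b-> q0  → end q0, accepted
w4: Trace: q5 -a-> q5 -b-> q4 -a-> q0 -b-> q1 -a-> q2 -a-> q2 -b-> q1 -b-> q0 -b-> q1  → end q1, accepted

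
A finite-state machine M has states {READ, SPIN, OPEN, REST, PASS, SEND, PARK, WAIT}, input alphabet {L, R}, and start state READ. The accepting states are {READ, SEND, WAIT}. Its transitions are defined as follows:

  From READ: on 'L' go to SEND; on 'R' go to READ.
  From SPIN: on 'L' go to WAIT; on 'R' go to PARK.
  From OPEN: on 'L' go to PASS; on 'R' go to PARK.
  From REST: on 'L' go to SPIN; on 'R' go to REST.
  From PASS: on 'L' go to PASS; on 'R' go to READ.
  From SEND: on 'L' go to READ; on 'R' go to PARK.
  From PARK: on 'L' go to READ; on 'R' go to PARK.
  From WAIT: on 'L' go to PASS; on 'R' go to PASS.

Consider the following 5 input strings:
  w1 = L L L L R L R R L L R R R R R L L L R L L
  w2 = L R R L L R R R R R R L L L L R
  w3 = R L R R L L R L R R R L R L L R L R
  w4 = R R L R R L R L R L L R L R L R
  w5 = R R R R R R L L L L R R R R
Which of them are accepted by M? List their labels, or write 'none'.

w1, w3, w5

w1: READ → SEND → READ → SEND → READ → READ → SEND → PARK → PARK → READ → SEND → PARK → PARK → PARK → PARK → PARK → READ → SEND → READ → READ → SEND → READ  → end READ, accepted
w2: READ → SEND → PARK → PARK → READ → SEND → PARK → PARK → PARK → PARK → PARK → PARK → READ → SEND → READ → SEND → PARK  → end PARK, rejected
w3: READ → READ → SEND → PARK → PARK → READ → SEND → PARK → READ → READ → READ → READ → SEND → PARK → READ → SEND → PARK → READ → READ  → end READ, accepted
w4: READ → READ → READ → SEND → PARK → PARK → READ → READ → SEND → PARK → READ → SEND → PARK → READ → READ → SEND → PARK  → end PARK, rejected
w5: READ → READ → READ → READ → READ → READ → READ → SEND → READ → SEND → READ → READ → READ → READ → READ  → end READ, accepted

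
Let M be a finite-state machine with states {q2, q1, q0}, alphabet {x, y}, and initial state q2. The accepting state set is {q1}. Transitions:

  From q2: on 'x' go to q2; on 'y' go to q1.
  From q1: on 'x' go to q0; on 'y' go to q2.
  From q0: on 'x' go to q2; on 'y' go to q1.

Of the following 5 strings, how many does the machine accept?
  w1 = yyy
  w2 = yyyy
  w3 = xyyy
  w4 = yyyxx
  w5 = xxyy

w1:
  start at q2
  read 'y': q2 → q1
  read 'y': q1 → q2
  read 'y': q2 → q1
  end q1, accepted
w2:
  start at q2
  read 'y': q2 → q1
  read 'y': q1 → q2
  read 'y': q2 → q1
  read 'y': q1 → q2
  end q2, rejected
w3:
  start at q2
  read 'x': q2 → q2
  read 'y': q2 → q1
  read 'y': q1 → q2
  read 'y': q2 → q1
  end q1, accepted
w4:
  start at q2
  read 'y': q2 → q1
  read 'y': q1 → q2
  read 'y': q2 → q1
  read 'x': q1 → q0
  read 'x': q0 → q2
  end q2, rejected
w5:
  start at q2
  read 'x': q2 → q2
  read 'x': q2 → q2
  read 'y': q2 → q1
  read 'y': q1 → q2
  end q2, rejected

2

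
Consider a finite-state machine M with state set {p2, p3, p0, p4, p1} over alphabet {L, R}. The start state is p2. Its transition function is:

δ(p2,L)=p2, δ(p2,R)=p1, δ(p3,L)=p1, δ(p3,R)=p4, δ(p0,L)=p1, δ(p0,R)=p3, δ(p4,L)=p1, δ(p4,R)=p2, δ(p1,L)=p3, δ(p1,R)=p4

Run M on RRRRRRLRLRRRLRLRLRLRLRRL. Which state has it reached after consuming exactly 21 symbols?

p1

Trace: p2 -R-> p1 -R-> p4 -R-> p2 -R-> p1 -R-> p4 -R-> p2 -L-> p2 -R-> p1 -L-> p3 -R-> p4 -R-> p2 -R-> p1 -L-> p3 -R-> p4 -L-> p1 -R-> p4 -L-> p1 -R-> p4 -L-> p1 -R-> p4 -L-> p1
After 21 symbols: p1.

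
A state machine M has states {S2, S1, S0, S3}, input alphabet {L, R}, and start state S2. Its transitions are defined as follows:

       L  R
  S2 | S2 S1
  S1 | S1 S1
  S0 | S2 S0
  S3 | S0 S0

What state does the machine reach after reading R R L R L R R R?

S1

start at S2
read 'R': S2 → S1
read 'R': S1 → S1
read 'L': S1 → S1
read 'R': S1 → S1
read 'L': S1 → S1
read 'R': S1 → S1
read 'R': S1 → S1
read 'R': S1 → S1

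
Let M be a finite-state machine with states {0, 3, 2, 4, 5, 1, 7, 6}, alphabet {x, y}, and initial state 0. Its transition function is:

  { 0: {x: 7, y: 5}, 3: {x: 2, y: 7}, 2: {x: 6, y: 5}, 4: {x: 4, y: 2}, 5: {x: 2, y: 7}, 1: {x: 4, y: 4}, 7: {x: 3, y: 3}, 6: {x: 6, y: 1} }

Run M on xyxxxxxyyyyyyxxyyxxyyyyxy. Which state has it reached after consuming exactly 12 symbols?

7

start at 0
read 'x': 0 → 7
read 'y': 7 → 3
read 'x': 3 → 2
read 'x': 2 → 6
read 'x': 6 → 6
read 'x': 6 → 6
read 'x': 6 → 6
read 'y': 6 → 1
read 'y': 1 → 4
read 'y': 4 → 2
read 'y': 2 → 5
read 'y': 5 → 7
After 12 symbols: 7.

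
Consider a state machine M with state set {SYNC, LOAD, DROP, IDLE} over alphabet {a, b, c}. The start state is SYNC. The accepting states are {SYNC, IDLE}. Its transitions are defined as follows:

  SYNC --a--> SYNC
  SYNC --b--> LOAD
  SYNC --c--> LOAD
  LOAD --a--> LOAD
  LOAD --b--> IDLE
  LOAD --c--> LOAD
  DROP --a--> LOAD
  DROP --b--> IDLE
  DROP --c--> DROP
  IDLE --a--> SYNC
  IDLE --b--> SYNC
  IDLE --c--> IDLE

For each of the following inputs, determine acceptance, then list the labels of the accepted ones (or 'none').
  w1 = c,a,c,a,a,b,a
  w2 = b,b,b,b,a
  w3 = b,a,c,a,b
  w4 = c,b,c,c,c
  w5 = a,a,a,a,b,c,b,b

w1: SYNC → LOAD → LOAD → LOAD → LOAD → LOAD → IDLE → SYNC  → end SYNC, accepted
w2: SYNC → LOAD → IDLE → SYNC → LOAD → LOAD  → end LOAD, rejected
w3: SYNC → LOAD → LOAD → LOAD → LOAD → IDLE  → end IDLE, accepted
w4: SYNC → LOAD → IDLE → IDLE → IDLE → IDLE  → end IDLE, accepted
w5: SYNC → SYNC → SYNC → SYNC → SYNC → LOAD → LOAD → IDLE → SYNC  → end SYNC, accepted

w1, w3, w4, w5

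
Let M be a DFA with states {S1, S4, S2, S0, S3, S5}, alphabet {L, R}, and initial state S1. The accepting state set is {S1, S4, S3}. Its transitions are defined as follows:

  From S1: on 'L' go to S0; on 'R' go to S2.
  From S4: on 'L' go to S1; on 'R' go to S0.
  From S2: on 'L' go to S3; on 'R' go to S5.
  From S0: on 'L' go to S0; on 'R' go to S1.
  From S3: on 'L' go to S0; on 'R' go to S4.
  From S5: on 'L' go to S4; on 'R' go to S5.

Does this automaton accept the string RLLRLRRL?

Trace: S1 -R-> S2 -L-> S3 -L-> S0 -R-> S1 -L-> S0 -R-> S1 -R-> S2 -L-> S3
End state S3 is accepting.

Yes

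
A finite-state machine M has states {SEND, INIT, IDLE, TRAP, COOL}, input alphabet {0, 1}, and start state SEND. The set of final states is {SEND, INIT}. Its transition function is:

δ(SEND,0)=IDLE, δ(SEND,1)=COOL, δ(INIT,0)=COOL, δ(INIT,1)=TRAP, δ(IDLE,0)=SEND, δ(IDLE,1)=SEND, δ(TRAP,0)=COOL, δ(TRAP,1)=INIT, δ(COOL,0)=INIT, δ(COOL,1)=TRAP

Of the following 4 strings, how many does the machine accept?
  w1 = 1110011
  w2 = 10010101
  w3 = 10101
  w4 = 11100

2

w1: Trace: SEND -1-> COOL -1-> TRAP -1-> INIT -0-> COOL -0-> INIT -1-> TRAP -1-> INIT  → end INIT, accepted
w2: Trace: SEND -1-> COOL -0-> INIT -0-> COOL -1-> TRAP -0-> COOL -1-> TRAP -0-> COOL -1-> TRAP  → end TRAP, rejected
w3: Trace: SEND -1-> COOL -0-> INIT -1-> TRAP -0-> COOL -1-> TRAP  → end TRAP, rejected
w4: Trace: SEND -1-> COOL -1-> TRAP -1-> INIT -0-> COOL -0-> INIT  → end INIT, accepted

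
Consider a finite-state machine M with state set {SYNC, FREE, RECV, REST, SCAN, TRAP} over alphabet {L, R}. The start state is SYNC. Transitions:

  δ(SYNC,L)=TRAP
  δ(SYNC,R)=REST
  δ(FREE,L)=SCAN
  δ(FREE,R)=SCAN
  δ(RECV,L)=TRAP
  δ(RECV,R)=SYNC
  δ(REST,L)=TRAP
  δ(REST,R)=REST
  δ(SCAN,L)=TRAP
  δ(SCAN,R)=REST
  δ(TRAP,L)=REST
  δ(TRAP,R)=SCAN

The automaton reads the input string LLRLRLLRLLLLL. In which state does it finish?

TRAP

start at SYNC
read 'L': SYNC → TRAP
read 'L': TRAP → REST
read 'R': REST → REST
read 'L': REST → TRAP
read 'R': TRAP → SCAN
read 'L': SCAN → TRAP
read 'L': TRAP → REST
read 'R': REST → REST
read 'L': REST → TRAP
read 'L': TRAP → REST
read 'L': REST → TRAP
read 'L': TRAP → REST
read 'L': REST → TRAP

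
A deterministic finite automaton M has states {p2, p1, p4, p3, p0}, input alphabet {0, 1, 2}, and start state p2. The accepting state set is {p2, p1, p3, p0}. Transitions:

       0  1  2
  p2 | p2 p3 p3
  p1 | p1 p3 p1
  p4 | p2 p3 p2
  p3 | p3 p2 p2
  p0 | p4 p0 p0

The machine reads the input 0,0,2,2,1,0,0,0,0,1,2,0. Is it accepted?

Yes

p2 → p2 → p2 → p3 → p2 → p3 → p3 → p3 → p3 → p3 → p2 → p3 → p3
End state p3 is accepting.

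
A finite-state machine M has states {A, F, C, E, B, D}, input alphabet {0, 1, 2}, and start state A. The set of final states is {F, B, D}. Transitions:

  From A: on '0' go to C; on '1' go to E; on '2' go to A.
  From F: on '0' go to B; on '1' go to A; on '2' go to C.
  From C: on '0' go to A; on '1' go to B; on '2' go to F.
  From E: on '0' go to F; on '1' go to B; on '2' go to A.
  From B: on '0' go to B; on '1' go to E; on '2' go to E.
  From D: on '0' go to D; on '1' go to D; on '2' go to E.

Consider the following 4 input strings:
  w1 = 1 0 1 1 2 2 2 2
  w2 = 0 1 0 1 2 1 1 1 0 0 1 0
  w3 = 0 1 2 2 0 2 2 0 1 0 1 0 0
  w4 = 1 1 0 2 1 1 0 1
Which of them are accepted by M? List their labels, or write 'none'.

w2

w1: Trace: A -1-> E -0-> F -1-> A -1-> E -2-> A -2-> A -2-> A -2-> A  → end A, rejected
w2: Trace: A -0-> C -1-> B -0-> B -1-> E -2-> A -1-> E -1-> B -1-> E -0-> F -0-> B -1-> E -0-> F  → end F, accepted
w3: Trace: A -0-> C -1-> B -2-> E -2-> A -0-> C -2-> F -2-> C -0-> A -1-> E -0-> F -1-> A -0-> C -0-> A  → end A, rejected
w4: Trace: A -1-> E -1-> B -0-> B -2-> E -1-> B -1-> E -0-> F -1-> A  → end A, rejected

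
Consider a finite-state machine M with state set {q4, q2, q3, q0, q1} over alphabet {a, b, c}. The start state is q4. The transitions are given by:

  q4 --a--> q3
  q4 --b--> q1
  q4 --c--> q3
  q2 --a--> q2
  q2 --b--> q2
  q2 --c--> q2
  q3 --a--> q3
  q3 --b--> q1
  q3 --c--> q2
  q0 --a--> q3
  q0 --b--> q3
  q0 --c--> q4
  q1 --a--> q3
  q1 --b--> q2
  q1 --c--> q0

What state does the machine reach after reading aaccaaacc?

q2

q4 → q3 → q3 → q2 → q2 → q2 → q2 → q2 → q2 → q2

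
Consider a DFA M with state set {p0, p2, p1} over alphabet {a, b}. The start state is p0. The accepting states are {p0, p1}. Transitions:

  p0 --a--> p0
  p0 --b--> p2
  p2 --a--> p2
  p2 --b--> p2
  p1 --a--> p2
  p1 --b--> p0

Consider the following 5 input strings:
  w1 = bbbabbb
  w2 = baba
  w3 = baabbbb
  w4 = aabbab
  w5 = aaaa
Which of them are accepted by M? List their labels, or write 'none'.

w5

w1: p0 → p2 → p2 → p2 → p2 → p2 → p2 → p2  → end p2, rejected
w2: p0 → p2 → p2 → p2 → p2  → end p2, rejected
w3: p0 → p2 → p2 → p2 → p2 → p2 → p2 → p2  → end p2, rejected
w4: p0 → p0 → p0 → p2 → p2 → p2 → p2  → end p2, rejected
w5: p0 → p0 → p0 → p0 → p0  → end p0, accepted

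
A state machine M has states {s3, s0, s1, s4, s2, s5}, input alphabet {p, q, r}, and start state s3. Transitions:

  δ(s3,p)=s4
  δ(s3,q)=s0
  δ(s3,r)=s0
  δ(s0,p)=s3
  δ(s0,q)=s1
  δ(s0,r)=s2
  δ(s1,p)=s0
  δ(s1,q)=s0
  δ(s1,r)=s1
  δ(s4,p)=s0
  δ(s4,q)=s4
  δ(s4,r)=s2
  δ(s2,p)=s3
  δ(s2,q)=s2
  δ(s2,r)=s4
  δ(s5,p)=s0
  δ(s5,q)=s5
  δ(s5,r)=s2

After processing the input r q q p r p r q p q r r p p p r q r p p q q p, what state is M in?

s3 → s0 → s1 → s0 → s3 → s0 → s3 → s0 → s1 → s0 → s1 → s1 → s1 → s0 → s3 → s4 → s2 → s2 → s4 → s0 → s3 → s0 → s1 → s0

s0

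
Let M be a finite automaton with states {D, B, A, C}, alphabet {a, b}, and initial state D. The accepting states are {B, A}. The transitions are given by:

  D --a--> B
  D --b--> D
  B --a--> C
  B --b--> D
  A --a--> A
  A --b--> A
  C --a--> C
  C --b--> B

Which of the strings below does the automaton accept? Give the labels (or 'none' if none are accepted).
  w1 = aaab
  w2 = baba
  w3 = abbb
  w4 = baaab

w1: D → B → C → C → B  → end B, accepted
w2: D → D → B → D → B  → end B, accepted
w3: D → B → D → D → D  → end D, rejected
w4: D → D → B → C → C → B  → end B, accepted

w1, w2, w4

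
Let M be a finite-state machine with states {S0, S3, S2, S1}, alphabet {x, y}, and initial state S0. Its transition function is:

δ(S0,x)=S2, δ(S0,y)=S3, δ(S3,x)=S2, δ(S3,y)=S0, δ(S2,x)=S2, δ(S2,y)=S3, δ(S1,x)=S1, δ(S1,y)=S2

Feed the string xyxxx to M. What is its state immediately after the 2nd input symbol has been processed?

S3

start at S0
read 'x': S0 → S2
read 'y': S2 → S3
After 2 symbols: S3.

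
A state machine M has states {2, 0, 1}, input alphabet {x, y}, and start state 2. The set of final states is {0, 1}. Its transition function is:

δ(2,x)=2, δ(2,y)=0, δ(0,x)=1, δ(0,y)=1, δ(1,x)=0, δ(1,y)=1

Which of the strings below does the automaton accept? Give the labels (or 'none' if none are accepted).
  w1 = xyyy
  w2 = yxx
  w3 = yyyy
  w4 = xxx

w1, w2, w3

w1: 2 → 2 → 0 → 1 → 1  → end 1, accepted
w2: 2 → 0 → 1 → 0  → end 0, accepted
w3: 2 → 0 → 1 → 1 → 1  → end 1, accepted
w4: 2 → 2 → 2 → 2  → end 2, rejected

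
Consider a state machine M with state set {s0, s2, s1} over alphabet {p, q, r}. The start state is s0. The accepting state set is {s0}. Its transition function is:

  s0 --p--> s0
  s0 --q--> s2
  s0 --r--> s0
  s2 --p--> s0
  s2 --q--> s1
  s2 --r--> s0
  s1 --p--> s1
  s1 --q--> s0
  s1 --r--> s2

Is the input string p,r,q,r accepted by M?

start at s0
read 'p': s0 → s0
read 'r': s0 → s0
read 'q': s0 → s2
read 'r': s2 → s0
End state s0 is accepting.

Yes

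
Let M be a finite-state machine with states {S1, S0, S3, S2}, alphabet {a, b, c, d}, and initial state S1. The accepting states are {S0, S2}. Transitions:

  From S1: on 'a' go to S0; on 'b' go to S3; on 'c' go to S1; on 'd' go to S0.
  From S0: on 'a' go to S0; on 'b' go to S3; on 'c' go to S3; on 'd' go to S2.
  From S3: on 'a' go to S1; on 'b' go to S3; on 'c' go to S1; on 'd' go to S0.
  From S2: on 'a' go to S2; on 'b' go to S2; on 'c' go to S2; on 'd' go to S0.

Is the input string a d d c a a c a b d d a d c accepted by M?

Trace: S1 -a-> S0 -d-> S2 -d-> S0 -c-> S3 -a-> S1 -a-> S0 -c-> S3 -a-> S1 -b-> S3 -d-> S0 -d-> S2 -a-> S2 -d-> S0 -c-> S3
End state S3 is not accepting.

No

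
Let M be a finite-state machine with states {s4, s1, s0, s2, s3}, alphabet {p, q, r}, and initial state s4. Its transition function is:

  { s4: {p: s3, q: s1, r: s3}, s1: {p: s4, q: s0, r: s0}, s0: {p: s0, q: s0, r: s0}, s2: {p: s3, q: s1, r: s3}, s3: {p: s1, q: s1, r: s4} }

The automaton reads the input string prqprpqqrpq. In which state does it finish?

s0

Trace: s4 -p-> s3 -r-> s4 -q-> s1 -p-> s4 -r-> s3 -p-> s1 -q-> s0 -q-> s0 -r-> s0 -p-> s0 -q-> s0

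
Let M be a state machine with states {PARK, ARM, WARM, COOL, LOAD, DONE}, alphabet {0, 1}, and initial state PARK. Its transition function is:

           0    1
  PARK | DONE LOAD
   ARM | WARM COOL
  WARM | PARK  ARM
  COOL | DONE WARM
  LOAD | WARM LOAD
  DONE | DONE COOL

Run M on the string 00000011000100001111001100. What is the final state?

start at PARK
read '0': PARK → DONE
read '0': DONE → DONE
read '0': DONE → DONE
read '0': DONE → DONE
read '0': DONE → DONE
read '0': DONE → DONE
read '1': DONE → COOL
read '1': COOL → WARM
read '0': WARM → PARK
read '0': PARK → DONE
read '0': DONE → DONE
read '1': DONE → COOL
read '0': COOL → DONE
read '0': DONE → DONE
read '0': DONE → DONE
read '0': DONE → DONE
read '1': DONE → COOL
read '1': COOL → WARM
read '1': WARM → ARM
read '1': ARM → COOL
read '0': COOL → DONE
read '0': DONE → DONE
read '1': DONE → COOL
read '1': COOL → WARM
read '0': WARM → PARK
read '0': PARK → DONE

DONE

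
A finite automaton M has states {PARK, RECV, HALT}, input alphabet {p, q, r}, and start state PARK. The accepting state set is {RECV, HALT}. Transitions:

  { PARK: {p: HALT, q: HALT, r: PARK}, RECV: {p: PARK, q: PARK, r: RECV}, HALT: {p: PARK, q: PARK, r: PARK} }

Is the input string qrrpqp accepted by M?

start at PARK
read 'q': PARK → HALT
read 'r': HALT → PARK
read 'r': PARK → PARK
read 'p': PARK → HALT
read 'q': HALT → PARK
read 'p': PARK → HALT
End state HALT is accepting.

Yes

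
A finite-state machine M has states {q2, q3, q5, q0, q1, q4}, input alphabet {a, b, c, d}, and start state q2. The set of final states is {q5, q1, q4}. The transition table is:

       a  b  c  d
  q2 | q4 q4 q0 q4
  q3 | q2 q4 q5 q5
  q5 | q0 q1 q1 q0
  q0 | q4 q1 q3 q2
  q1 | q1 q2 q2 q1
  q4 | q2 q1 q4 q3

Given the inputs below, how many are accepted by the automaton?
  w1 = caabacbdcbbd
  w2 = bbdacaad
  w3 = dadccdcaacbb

w1: q2 → q0 → q4 → q2 → q4 → q2 → q0 → q1 → q1 → q2 → q4 → q1 → q1  → end q1, accepted
w2: q2 → q4 → q1 → q1 → q1 → q2 → q4 → q2 → q4  → end q4, accepted
w3: q2 → q4 → q2 → q4 → q4 → q4 → q3 → q5 → q0 → q4 → q4 → q1 → q2  → end q2, rejected

2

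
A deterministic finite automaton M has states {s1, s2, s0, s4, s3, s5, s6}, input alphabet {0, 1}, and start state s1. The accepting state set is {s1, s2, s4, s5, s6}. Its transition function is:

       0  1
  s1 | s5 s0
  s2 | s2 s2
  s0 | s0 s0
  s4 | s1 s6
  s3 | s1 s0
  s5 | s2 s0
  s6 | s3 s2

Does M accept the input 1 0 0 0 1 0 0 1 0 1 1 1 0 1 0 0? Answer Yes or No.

No

start at s1
read '1': s1 → s0
read '0': s0 → s0
read '0': s0 → s0
read '0': s0 → s0
read '1': s0 → s0
read '0': s0 → s0
read '0': s0 → s0
read '1': s0 → s0
read '0': s0 → s0
read '1': s0 → s0
read '1': s0 → s0
read '1': s0 → s0
read '0': s0 → s0
read '1': s0 → s0
read '0': s0 → s0
read '0': s0 → s0
End state s0 is not accepting.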